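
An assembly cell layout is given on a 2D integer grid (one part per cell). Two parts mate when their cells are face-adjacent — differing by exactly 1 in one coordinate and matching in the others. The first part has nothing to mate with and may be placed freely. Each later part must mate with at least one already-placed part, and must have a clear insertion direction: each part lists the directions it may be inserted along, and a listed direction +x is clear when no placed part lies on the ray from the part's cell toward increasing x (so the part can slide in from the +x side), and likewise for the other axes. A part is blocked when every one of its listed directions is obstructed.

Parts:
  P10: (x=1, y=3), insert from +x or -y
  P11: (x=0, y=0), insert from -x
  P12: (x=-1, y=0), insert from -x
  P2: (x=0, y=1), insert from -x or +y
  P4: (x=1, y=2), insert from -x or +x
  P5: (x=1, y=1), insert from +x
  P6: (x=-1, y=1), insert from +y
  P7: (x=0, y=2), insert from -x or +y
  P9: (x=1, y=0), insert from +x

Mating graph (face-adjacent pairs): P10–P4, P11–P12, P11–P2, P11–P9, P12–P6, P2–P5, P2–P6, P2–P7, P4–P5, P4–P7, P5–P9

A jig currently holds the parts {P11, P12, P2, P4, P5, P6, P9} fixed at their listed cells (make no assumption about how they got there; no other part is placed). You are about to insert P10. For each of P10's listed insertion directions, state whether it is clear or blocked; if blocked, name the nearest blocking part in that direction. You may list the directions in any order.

+x: clear; -y: blocked by P4

+x: ray from P10(1, 3) has no placed part ⇒ clear
-y: nearest on ray is P4@(1, 2) ⇒ blocked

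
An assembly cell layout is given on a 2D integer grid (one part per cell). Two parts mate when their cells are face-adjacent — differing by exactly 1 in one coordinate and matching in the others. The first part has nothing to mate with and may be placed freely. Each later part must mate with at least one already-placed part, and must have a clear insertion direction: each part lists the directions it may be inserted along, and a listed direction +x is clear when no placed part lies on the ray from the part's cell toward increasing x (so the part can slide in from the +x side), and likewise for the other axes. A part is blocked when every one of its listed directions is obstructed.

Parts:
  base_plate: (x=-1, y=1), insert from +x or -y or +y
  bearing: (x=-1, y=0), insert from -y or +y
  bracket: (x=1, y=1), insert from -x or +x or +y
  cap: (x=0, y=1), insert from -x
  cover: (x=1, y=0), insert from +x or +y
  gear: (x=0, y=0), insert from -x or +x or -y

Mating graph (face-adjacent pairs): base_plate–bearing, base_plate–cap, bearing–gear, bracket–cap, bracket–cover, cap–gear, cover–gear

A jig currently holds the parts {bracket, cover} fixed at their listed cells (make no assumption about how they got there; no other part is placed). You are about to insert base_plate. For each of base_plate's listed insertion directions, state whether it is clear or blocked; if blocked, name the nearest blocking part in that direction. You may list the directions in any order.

+x: nearest on ray is bracket@(1, 1) ⇒ blocked
-y: ray from base_plate(-1, 1) has no placed part ⇒ clear
+y: ray from base_plate(-1, 1) has no placed part ⇒ clear

+x: blocked by bracket; +y: clear; -y: clear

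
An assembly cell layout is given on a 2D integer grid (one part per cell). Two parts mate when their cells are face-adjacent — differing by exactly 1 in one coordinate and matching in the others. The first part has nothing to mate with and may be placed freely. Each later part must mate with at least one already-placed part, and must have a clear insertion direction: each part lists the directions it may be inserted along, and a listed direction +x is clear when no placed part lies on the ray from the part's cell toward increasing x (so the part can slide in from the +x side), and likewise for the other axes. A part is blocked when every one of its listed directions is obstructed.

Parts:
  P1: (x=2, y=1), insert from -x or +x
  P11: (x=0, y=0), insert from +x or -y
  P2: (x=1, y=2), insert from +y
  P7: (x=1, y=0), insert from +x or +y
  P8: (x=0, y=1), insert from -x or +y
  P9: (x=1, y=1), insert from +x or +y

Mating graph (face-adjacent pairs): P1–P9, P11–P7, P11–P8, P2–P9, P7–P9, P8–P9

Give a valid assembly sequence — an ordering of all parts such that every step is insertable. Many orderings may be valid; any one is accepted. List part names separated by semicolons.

P2; P9; P8; P1; P11; P7

1. P2@(1, 2) [+y clear] — {P2}
2. P9@(1, 1) [+x clear] — {P2, P9}
3. P8@(0, 1) [-x clear] — {P2, P8, P9}
4. P1@(2, 1) [+x clear] — {P1, P2, P8, P9}
5. P11@(0, 0) [+x clear] — {P1, P11, P2, P8, P9}
6. P7@(1, 0) [+x clear] — {P1, P11, P2, P7, P8, P9}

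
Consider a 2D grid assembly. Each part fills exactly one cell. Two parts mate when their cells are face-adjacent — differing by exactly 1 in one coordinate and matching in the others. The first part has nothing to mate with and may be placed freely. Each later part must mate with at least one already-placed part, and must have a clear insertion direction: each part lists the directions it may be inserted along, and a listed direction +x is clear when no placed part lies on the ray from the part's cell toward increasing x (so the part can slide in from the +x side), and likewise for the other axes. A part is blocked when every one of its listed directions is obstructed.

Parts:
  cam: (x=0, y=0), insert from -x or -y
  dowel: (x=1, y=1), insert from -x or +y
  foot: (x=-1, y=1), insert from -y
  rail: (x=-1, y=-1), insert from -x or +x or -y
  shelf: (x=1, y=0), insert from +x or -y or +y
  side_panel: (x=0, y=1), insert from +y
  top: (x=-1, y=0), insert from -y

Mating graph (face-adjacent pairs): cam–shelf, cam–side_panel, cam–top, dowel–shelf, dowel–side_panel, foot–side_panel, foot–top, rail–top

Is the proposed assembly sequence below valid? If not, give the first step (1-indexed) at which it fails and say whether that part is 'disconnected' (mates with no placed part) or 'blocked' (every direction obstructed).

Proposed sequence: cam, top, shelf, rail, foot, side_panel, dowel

Invalid at step 5 (blocked)

1. cam@(0, 0) [-x clear] — {cam}
2. top@(-1, 0) [-y clear] — {cam, top}
3. shelf@(1, 0) [+x clear] — {cam, shelf, top}
4. rail@(-1, -1) [-x clear] — {cam, rail, shelf, top}
5. foot@(-1, 1) — -y all obstructed ⇒ blocked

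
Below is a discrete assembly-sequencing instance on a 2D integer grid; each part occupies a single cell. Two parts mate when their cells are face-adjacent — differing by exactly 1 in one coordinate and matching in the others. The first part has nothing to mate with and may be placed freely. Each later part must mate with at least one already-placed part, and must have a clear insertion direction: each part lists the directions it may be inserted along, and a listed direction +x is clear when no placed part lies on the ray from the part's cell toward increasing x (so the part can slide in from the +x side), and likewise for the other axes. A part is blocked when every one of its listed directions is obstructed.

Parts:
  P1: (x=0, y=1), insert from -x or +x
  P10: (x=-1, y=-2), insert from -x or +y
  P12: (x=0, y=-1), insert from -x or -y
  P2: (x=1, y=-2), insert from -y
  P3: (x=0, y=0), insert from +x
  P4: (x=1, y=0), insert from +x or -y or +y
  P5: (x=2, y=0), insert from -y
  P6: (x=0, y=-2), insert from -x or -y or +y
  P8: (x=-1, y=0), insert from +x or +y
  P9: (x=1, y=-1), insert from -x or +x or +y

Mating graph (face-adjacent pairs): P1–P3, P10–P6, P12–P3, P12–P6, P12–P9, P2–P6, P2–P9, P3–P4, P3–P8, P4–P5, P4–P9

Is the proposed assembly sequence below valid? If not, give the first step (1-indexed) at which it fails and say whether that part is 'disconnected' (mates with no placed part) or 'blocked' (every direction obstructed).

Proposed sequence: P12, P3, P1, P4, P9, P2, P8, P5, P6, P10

1. P12@(0, -1) [-x clear] — {P12}
2. P3@(0, 0) [+x clear] — {P12, P3}
3. P1@(0, 1) [-x clear] — {P1, P12, P3}
4. P4@(1, 0) [+x clear] — {P1, P12, P3, P4}
5. P9@(1, -1) [+x clear] — {P1, P12, P3, P4, P9}
6. P2@(1, -2) [-y clear] — {P1, P12, P2, P3, P4, P9}
7. P8@(-1, 0) [+y clear] — {P1, P12, P2, P3, P4, P8, P9}
8. P5@(2, 0) [-y clear] — {P1, P12, P2, P3, P4, P5, P8, P9}
9. P6@(0, -2) [-x clear] — {P1, P12, P2, P3, P4, P5, P6, P8, P9}
10. P10@(-1, -2) [-x clear] — {P1, P10, P12, P2, P3, P4, P5, P6, P8, P9}

Valid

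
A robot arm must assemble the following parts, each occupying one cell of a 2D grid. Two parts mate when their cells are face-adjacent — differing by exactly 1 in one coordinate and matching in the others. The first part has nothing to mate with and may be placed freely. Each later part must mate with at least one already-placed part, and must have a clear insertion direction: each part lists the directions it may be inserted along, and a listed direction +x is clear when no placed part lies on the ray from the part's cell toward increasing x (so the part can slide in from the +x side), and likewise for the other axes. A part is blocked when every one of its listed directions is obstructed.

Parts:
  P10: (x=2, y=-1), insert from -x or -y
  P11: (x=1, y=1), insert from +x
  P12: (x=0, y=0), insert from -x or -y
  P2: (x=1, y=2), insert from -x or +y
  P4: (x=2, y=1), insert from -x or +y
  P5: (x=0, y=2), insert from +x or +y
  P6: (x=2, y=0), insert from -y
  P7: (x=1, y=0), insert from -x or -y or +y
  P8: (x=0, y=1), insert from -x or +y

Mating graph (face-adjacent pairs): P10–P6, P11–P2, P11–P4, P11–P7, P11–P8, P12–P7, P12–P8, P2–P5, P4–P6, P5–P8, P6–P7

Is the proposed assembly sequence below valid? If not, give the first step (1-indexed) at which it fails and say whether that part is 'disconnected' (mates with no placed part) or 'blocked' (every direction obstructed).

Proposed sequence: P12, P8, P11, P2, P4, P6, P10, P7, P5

Valid

1. P12@(0, 0) [-x clear] — {P12}
2. P8@(0, 1) [-x clear] — {P12, P8}
3. P11@(1, 1) [+x clear] — {P11, P12, P8}
4. P2@(1, 2) [-x clear] — {P11, P12, P2, P8}
5. P4@(2, 1) [+y clear] — {P11, P12, P2, P4, P8}
6. P6@(2, 0) [-y clear] — {P11, P12, P2, P4, P6, P8}
7. P10@(2, -1) [-x clear] — {P10, P11, P12, P2, P4, P6, P8}
8. P7@(1, 0) [-y clear] — {P10, P11, P12, P2, P4, P6, P7, P8}
9. P5@(0, 2) [+y clear] — {P10, P11, P12, P2, P4, P5, P6, P7, P8}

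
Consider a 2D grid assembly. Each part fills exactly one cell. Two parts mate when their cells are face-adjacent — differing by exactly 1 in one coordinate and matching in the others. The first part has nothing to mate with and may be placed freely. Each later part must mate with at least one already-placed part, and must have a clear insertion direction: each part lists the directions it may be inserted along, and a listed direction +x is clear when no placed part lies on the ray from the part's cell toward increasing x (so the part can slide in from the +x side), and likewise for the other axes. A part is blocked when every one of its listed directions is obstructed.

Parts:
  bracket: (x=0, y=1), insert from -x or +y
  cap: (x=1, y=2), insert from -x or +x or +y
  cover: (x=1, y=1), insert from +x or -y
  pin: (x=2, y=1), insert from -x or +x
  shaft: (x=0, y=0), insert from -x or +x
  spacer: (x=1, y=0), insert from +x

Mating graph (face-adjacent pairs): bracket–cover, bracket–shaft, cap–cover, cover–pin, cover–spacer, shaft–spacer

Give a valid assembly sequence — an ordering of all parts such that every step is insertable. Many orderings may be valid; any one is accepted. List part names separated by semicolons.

pin; cover; bracket; shaft; cap; spacer

1. pin@(2, 1) [-x clear] — {pin}
2. cover@(1, 1) [-y clear] — {cover, pin}
3. bracket@(0, 1) [-x clear] — {bracket, cover, pin}
4. shaft@(0, 0) [-x clear] — {bracket, cover, pin, shaft}
5. cap@(1, 2) [-x clear] — {bracket, cap, cover, pin, shaft}
6. spacer@(1, 0) [+x clear] — {bracket, cap, cover, pin, shaft, spacer}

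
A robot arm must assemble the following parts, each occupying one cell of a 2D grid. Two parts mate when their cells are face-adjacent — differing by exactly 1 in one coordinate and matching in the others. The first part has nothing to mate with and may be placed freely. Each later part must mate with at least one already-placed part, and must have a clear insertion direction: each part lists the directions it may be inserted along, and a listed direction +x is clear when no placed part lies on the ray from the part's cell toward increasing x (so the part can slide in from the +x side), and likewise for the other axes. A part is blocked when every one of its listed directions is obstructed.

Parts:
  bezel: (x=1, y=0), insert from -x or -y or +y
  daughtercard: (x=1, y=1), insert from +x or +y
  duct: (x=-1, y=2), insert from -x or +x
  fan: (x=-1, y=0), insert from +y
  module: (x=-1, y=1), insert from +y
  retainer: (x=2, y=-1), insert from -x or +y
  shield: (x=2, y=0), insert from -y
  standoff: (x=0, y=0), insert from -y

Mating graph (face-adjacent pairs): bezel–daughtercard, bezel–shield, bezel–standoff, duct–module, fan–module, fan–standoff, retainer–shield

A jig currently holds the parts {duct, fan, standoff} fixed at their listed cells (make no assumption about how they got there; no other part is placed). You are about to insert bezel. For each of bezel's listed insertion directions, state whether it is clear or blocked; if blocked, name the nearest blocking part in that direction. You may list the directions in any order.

+y: clear; -x: blocked by standoff; -y: clear

-x: nearest on ray is standoff@(0, 0) ⇒ blocked
-y: ray from bezel(1, 0) has no placed part ⇒ clear
+y: ray from bezel(1, 0) has no placed part ⇒ clear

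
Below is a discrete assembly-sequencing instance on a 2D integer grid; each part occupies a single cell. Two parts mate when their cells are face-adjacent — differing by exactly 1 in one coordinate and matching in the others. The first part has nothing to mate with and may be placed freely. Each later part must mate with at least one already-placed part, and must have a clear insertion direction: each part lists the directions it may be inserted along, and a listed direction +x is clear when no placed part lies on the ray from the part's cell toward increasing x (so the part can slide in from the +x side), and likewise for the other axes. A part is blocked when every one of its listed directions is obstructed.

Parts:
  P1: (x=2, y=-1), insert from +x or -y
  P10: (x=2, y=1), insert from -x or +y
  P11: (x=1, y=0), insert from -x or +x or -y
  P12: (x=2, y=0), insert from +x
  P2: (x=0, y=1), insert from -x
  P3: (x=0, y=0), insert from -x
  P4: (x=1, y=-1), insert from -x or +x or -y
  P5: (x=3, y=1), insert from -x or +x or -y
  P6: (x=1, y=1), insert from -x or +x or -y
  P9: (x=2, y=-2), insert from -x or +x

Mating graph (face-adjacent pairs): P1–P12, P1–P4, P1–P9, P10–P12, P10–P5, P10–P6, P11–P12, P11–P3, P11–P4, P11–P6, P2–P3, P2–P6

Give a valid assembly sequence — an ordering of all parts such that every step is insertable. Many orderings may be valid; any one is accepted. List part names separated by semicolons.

P5; P10; P12; P1; P4; P6; P2; P11; P3; P9

1. P5@(3, 1) [-x clear] — {P5}
2. P10@(2, 1) [-x clear] — {P10, P5}
3. P12@(2, 0) [+x clear] — {P10, P12, P5}
4. P1@(2, -1) [+x clear] — {P1, P10, P12, P5}
5. P4@(1, -1) [-x clear] — {P1, P10, P12, P4, P5}
6. P6@(1, 1) [-x clear] — {P1, P10, P12, P4, P5, P6}
7. P2@(0, 1) [-x clear] — {P1, P10, P12, P2, P4, P5, P6}
8. P11@(1, 0) [-x clear] — {P1, P10, P11, P12, P2, P4, P5, P6}
9. P3@(0, 0) [-x clear] — {P1, P10, P11, P12, P2, P3, P4, P5, P6}
10. P9@(2, -2) [-x clear] — {P1, P10, P11, P12, P2, P3, P4, P5, P6, P9}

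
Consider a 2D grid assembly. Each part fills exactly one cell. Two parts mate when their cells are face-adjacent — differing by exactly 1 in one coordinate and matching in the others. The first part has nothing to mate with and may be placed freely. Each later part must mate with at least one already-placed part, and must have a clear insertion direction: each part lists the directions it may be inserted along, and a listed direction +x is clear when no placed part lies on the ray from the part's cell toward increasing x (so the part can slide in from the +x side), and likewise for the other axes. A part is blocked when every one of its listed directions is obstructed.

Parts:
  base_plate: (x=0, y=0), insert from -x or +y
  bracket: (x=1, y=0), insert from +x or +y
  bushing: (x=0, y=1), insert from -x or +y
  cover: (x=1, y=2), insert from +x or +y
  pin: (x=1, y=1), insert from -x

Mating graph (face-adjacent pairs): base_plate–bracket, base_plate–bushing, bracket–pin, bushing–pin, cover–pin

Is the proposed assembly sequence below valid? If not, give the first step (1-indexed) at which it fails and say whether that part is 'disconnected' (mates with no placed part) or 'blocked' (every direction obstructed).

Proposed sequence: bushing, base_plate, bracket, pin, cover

1. bushing@(0, 1) [-x clear] — {bushing}
2. base_plate@(0, 0) [-x clear] — {base_plate, bushing}
3. bracket@(1, 0) [+x clear] — {base_plate, bracket, bushing}
4. pin@(1, 1) — -x all obstructed ⇒ blocked

Invalid at step 4 (blocked)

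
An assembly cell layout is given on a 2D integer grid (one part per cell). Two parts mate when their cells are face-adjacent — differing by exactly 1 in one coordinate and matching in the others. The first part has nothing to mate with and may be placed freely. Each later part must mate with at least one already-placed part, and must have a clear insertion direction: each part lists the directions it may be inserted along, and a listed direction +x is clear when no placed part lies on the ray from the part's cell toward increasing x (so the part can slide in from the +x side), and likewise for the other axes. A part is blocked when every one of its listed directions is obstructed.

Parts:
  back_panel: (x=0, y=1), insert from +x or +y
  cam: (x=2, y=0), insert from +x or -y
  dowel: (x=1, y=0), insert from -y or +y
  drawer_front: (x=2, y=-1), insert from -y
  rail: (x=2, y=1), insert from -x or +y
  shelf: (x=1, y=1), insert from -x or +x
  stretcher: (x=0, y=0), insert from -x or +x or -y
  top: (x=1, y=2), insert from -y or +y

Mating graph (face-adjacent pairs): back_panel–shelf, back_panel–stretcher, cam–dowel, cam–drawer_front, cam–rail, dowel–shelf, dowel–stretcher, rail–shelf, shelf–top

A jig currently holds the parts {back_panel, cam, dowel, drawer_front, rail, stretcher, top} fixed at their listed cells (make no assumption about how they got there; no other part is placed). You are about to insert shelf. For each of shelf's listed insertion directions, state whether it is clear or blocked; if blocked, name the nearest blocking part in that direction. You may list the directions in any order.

+x: blocked by rail; -x: blocked by back_panel

-x: nearest on ray is back_panel@(0, 1) ⇒ blocked
+x: nearest on ray is rail@(2, 1) ⇒ blocked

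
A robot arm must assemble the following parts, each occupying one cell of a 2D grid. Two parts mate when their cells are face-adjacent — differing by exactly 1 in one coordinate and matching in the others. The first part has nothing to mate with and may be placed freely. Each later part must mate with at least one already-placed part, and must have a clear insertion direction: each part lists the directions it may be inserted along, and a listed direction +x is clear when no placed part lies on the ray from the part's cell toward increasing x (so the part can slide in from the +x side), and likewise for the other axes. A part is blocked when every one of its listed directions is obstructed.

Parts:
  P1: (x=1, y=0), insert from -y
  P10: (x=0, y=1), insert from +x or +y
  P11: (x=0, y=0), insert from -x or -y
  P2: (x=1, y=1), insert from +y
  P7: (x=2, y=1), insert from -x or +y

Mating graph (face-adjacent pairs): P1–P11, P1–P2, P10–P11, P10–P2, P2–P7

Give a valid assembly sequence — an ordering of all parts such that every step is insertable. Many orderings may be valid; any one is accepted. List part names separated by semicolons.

1. P1@(1, 0) [-y clear] — {P1}
2. P2@(1, 1) [+y clear] — {P1, P2}
3. P11@(0, 0) [-x clear] — {P1, P11, P2}
4. P7@(2, 1) [+y clear] — {P1, P11, P2, P7}
5. P10@(0, 1) [+y clear] — {P1, P10, P11, P2, P7}

P1; P2; P11; P7; P10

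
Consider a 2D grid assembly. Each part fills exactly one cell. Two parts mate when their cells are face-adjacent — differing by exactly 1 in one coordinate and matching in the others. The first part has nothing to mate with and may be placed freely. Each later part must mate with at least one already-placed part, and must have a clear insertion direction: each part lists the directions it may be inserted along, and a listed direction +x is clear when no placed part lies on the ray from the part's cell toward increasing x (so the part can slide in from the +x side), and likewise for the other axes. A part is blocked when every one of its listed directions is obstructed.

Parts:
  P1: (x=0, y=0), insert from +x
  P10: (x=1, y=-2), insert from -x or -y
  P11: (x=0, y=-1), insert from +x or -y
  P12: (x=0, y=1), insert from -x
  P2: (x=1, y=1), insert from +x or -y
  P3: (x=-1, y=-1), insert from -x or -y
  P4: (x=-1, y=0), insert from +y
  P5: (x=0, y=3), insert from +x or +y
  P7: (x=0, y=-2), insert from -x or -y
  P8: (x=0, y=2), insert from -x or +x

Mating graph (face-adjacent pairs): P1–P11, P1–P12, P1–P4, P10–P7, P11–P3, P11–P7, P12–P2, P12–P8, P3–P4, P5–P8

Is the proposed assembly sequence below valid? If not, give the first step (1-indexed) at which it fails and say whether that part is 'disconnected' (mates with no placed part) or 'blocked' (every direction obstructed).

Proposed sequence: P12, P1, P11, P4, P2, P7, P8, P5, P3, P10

1. P12@(0, 1) [-x clear] — {P12}
2. P1@(0, 0) [+x clear] — {P1, P12}
3. P11@(0, -1) [+x clear] — {P1, P11, P12}
4. P4@(-1, 0) [+y clear] — {P1, P11, P12, P4}
5. P2@(1, 1) [+x clear] — {P1, P11, P12, P2, P4}
6. P7@(0, -2) [-x clear] — {P1, P11, P12, P2, P4, P7}
7. P8@(0, 2) [-x clear] — {P1, P11, P12, P2, P4, P7, P8}
8. P5@(0, 3) [+x clear] — {P1, P11, P12, P2, P4, P5, P7, P8}
9. P3@(-1, -1) [-x clear] — {P1, P11, P12, P2, P3, P4, P5, P7, P8}
10. P10@(1, -2) [-y clear] — {P1, P10, P11, P12, P2, P3, P4, P5, P7, P8}

Valid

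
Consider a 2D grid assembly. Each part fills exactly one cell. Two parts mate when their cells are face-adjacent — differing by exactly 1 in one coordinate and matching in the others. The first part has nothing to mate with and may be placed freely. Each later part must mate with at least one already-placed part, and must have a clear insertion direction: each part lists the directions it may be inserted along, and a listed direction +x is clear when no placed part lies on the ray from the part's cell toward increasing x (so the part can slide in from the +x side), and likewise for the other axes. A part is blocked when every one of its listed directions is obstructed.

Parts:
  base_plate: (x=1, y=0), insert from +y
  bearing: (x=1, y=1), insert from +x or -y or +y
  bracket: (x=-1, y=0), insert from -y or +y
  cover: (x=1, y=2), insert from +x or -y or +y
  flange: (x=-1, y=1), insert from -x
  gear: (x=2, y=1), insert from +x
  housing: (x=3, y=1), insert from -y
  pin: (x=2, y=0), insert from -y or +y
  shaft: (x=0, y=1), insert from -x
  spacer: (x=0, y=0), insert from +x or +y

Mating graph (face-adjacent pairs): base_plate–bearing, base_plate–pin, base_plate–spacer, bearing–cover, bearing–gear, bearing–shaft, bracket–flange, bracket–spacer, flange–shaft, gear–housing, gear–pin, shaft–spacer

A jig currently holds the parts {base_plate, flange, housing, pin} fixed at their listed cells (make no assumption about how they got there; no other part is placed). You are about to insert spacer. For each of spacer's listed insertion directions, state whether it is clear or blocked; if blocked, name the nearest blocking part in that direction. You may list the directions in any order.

+x: blocked by base_plate; +y: clear

+x: nearest on ray is base_plate@(1, 0) ⇒ blocked
+y: ray from spacer(0, 0) has no placed part ⇒ clear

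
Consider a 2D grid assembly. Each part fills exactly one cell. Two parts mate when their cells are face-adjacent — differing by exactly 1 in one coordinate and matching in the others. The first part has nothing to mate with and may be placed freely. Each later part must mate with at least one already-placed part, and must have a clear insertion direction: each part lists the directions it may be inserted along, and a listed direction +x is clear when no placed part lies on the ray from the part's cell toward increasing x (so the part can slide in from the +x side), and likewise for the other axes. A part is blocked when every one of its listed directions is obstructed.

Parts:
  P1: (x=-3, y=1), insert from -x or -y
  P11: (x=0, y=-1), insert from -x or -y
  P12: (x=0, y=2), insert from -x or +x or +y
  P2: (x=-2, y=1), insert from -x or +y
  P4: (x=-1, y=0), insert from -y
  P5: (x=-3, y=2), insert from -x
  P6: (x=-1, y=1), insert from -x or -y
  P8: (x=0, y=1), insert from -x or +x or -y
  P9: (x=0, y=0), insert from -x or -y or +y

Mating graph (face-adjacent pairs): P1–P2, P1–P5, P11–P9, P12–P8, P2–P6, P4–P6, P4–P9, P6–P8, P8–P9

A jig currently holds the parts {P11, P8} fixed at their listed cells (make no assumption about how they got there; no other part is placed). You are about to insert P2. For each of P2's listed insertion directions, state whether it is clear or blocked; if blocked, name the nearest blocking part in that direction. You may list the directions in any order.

+y: clear; -x: clear

-x: ray from P2(-2, 1) has no placed part ⇒ clear
+y: ray from P2(-2, 1) has no placed part ⇒ clear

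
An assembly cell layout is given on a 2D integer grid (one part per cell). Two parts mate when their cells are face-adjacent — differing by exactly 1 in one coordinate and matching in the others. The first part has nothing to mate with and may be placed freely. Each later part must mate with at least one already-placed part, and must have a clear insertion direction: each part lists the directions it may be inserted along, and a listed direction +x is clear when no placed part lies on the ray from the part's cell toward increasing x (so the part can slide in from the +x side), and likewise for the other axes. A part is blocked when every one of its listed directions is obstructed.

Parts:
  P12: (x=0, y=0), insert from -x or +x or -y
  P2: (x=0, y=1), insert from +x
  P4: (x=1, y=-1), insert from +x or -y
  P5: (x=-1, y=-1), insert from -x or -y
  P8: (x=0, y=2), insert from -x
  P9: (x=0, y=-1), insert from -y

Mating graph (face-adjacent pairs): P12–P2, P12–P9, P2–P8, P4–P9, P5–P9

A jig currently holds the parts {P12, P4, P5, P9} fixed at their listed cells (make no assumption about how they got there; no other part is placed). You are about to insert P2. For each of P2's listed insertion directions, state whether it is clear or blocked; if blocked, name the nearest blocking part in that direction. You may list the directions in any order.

+x: ray from P2(0, 1) has no placed part ⇒ clear

+x: clear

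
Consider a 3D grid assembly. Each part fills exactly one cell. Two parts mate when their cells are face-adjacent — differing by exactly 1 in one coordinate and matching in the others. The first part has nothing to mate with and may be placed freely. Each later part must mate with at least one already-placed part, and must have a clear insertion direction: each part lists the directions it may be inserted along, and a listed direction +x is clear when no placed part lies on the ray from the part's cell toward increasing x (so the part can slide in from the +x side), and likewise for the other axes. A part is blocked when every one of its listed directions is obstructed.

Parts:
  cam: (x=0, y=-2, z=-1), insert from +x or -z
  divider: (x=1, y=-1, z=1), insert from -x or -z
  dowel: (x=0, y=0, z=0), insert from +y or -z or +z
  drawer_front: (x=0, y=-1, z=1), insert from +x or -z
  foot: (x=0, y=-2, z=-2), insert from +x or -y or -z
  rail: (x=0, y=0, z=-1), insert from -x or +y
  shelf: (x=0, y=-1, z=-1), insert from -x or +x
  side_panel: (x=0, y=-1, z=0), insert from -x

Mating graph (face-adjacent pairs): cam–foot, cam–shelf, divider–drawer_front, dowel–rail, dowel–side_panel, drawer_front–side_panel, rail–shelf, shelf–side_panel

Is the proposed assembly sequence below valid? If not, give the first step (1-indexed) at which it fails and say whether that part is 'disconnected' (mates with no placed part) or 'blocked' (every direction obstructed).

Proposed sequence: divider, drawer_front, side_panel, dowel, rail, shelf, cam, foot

Valid

1. divider@(1, -1, 1) [-x clear] — {divider}
2. drawer_front@(0, -1, 1) [-z clear] — {divider, drawer_front}
3. side_panel@(0, -1, 0) [-x clear] — {divider, drawer_front, side_panel}
4. dowel@(0, 0, 0) [+y clear] — {divider, dowel, drawer_front, side_panel}
5. rail@(0, 0, -1) [-x clear] — {divider, dowel, drawer_front, rail, side_panel}
6. shelf@(0, -1, -1) [-x clear] — {divider, dowel, drawer_front, rail, shelf, side_panel}
7. cam@(0, -2, -1) [+x clear] — {cam, divider, dowel, drawer_front, rail, shelf, side_panel}
8. foot@(0, -2, -2) [+x clear] — {cam, divider, dowel, drawer_front, foot, rail, shelf, side_panel}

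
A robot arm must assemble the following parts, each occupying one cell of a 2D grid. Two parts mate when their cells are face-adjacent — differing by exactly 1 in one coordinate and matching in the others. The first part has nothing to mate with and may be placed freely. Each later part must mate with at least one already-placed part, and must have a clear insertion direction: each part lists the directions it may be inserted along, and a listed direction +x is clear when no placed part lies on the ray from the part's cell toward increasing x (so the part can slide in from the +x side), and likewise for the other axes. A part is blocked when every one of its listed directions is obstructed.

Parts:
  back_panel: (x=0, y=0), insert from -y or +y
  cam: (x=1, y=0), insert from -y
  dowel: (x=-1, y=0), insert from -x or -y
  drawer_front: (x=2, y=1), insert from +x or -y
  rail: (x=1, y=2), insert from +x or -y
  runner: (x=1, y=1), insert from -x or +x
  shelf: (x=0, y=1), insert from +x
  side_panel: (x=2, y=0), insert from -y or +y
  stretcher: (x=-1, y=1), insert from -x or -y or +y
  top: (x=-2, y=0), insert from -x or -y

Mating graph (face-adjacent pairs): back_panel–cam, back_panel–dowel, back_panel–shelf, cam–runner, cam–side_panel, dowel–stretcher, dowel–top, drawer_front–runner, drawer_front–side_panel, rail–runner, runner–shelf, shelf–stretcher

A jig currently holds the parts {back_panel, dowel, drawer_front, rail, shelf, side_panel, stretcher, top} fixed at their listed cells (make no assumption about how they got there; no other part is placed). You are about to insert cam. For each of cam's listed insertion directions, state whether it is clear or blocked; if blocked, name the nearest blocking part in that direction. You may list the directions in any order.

-y: ray from cam(1, 0) has no placed part ⇒ clear

-y: clear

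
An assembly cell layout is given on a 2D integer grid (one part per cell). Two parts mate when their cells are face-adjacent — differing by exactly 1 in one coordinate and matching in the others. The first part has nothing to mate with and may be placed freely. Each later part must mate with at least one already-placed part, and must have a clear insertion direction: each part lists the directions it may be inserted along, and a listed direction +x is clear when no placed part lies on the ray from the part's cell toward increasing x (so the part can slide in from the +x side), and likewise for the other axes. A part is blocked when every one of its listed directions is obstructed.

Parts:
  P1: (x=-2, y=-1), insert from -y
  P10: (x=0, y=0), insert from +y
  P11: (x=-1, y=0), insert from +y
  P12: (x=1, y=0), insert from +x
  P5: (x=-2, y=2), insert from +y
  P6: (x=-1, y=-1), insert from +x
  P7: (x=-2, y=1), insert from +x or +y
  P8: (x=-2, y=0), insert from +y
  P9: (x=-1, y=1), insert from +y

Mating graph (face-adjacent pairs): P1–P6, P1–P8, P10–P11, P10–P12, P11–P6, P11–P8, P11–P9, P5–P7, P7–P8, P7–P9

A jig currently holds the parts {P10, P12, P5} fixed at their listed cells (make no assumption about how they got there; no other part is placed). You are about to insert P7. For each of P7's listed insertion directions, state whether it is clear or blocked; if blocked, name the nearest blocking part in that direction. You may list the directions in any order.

+x: ray from P7(-2, 1) has no placed part ⇒ clear
+y: nearest on ray is P5@(-2, 2) ⇒ blocked

+x: clear; +y: blocked by P5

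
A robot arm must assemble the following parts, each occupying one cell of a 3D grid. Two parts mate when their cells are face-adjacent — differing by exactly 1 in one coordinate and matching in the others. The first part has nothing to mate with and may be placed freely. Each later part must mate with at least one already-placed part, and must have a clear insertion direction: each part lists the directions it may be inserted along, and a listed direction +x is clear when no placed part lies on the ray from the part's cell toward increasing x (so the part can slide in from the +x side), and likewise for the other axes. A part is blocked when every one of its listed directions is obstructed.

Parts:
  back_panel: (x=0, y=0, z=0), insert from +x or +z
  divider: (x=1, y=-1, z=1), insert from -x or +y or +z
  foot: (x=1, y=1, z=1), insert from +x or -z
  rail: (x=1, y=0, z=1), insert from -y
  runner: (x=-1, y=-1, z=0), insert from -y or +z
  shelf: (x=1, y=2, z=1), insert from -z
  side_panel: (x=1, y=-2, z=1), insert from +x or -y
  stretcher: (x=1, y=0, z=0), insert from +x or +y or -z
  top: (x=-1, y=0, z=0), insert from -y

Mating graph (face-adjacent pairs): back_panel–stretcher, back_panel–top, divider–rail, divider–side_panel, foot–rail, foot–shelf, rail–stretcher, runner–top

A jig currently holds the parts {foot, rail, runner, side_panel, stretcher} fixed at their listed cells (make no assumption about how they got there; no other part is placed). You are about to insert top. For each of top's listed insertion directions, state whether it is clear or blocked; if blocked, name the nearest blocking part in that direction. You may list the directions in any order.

-y: blocked by runner

-y: nearest on ray is runner@(-1, -1, 0) ⇒ blocked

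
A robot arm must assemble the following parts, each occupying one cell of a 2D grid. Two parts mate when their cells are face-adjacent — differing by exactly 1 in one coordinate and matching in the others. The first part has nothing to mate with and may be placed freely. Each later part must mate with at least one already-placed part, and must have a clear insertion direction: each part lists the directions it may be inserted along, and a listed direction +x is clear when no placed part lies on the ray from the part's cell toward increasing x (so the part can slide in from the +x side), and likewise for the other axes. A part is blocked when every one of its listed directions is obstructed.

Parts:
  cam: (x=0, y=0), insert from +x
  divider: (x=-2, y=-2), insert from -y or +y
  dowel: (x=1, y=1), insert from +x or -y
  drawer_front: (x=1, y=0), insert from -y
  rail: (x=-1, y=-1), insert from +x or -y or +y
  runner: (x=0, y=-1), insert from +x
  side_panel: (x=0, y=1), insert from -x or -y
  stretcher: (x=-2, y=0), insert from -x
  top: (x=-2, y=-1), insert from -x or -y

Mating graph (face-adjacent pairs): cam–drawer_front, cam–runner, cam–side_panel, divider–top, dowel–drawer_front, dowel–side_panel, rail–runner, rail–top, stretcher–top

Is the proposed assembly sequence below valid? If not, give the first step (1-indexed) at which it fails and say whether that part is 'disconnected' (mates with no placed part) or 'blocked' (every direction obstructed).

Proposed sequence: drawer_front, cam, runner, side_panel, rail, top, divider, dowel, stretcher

1. drawer_front@(1, 0) [-y clear] — {drawer_front}
2. cam@(0, 0) — +x all obstructed ⇒ blocked

Invalid at step 2 (blocked)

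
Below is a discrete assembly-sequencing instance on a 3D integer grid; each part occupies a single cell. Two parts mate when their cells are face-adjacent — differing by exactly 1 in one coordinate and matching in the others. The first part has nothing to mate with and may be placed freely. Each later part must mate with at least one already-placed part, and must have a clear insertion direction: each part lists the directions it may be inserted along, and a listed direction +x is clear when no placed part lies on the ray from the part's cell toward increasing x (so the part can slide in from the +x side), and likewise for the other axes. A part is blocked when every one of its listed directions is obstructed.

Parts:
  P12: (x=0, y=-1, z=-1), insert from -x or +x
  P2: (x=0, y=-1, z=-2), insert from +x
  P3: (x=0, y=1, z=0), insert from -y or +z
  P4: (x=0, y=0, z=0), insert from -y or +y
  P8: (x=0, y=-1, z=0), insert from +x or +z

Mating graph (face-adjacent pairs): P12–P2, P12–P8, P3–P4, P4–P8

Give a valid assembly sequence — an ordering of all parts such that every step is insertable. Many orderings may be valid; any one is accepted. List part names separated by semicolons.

P8; P12; P2; P4; P3

1. P8@(0, -1, 0) [+x clear] — {P8}
2. P12@(0, -1, -1) [-x clear] — {P12, P8}
3. P2@(0, -1, -2) [+x clear] — {P12, P2, P8}
4. P4@(0, 0, 0) [+y clear] — {P12, P2, P4, P8}
5. P3@(0, 1, 0) [+z clear] — {P12, P2, P3, P4, P8}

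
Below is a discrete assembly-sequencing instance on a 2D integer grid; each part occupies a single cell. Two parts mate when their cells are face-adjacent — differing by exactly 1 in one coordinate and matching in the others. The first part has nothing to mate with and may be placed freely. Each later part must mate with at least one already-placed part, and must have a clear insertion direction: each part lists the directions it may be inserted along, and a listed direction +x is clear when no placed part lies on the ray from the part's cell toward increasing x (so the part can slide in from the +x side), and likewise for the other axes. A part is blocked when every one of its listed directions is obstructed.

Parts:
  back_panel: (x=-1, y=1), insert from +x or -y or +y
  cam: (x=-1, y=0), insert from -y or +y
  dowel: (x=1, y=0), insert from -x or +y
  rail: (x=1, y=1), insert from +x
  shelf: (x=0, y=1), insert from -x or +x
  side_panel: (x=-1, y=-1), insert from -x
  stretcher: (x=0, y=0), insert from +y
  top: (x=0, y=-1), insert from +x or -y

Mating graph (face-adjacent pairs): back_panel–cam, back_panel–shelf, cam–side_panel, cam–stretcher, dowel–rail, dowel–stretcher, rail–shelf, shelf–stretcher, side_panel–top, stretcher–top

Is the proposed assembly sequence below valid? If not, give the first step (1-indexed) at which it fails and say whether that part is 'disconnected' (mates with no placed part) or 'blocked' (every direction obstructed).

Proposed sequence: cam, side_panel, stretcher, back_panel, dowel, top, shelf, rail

1. cam@(-1, 0) [-y clear] — {cam}
2. side_panel@(-1, -1) [-x clear] — {cam, side_panel}
3. stretcher@(0, 0) [+y clear] — {cam, side_panel, stretcher}
4. back_panel@(-1, 1) [+x clear] — {back_panel, cam, side_panel, stretcher}
5. dowel@(1, 0) [+y clear] — {back_panel, cam, dowel, side_panel, stretcher}
6. top@(0, -1) [+x clear] — {back_panel, cam, dowel, side_panel, stretcher, top}
7. shelf@(0, 1) [+x clear] — {back_panel, cam, dowel, shelf, side_panel, stretcher, top}
8. rail@(1, 1) [+x clear] — {back_panel, cam, dowel, rail, shelf, side_panel, stretcher, top}

Valid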